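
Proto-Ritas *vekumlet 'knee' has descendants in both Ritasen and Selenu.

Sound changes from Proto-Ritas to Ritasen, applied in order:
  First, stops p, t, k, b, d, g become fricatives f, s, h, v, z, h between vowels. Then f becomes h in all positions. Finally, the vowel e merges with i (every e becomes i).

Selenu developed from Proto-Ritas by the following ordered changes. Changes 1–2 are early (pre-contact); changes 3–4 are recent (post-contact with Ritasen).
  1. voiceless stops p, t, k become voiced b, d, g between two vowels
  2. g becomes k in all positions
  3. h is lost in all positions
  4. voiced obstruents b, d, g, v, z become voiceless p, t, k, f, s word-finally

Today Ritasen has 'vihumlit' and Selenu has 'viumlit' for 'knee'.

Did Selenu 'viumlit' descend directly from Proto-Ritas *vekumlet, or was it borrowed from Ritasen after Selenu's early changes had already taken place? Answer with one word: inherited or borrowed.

borrowed

If inherited, *vekumlet would pass through all of Selenu's changes:
Selenu: *vekumlet
  vekumlet → vegumlet   [intervocalic voicing]
  vegumlet → vekumlet   [unconditioned shift]
  vekumlet (rule 3 does not apply)
  vekumlet (rule 4 does not apply)
  giving Selenu vekumlet.
If borrowed from Ritasen 'vihumlit' after the early changes, it would undergo only the recent ones:
  rule 3 (h-loss): vihumlit → viumlit
  rule 4 (final devoicing): no change (viumlit)
  ⇒ as a loan: viumlit
Selenu 'viumlit' matches the loan outcome 'viumlit', not the inherited 'vekumlet' — it skipped the early Selenu changes, so it was borrowed from Ritasen.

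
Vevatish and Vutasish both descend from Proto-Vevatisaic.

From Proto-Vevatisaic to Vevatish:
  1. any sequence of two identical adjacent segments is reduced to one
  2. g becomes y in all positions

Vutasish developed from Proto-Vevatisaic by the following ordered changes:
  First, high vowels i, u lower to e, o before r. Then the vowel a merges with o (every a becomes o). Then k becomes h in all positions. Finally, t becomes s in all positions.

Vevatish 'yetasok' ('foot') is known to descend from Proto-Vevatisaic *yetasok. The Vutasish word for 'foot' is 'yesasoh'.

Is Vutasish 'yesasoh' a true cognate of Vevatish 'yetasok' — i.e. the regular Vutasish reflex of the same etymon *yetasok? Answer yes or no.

no

Derive the expected Vutasish reflex of *yetasok:
Vutasish: start from *yetasok.
  rule 1: no change — yetasok
  rule 2 (vowel merger): yetasok → yetosok
  rule 3 (unconditioned shift): yetosok → yetosoh
  rule 4 (unconditioned shift): yetosoh → yesosoh
  ⇒ Vutasish yesosoh
The regular Vutasish reflex would be 'yesosoh', but the attested form is 'yesasoh'. The correspondence is irregular, so they are not cognates (the Vutasish form has a different source).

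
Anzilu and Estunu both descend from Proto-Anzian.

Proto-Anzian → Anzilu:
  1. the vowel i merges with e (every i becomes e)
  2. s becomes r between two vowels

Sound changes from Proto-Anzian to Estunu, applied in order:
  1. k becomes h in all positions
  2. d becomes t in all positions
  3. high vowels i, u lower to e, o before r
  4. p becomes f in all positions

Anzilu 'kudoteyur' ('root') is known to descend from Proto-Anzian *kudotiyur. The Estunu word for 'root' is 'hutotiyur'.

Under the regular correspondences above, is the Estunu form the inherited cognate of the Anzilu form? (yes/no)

no

Derive the expected Estunu reflex of *kudotiyur:
Estunu: *kudotiyur > hudotiyur > hutotiyur > hutotiyor  (by unconditioned shift, unconditioned shift, pre-rhotic lowering)
The regular Estunu reflex would be 'hutotiyor', but the attested form is 'hutotiyur'. The correspondence is irregular, so they are not cognates (the Estunu form has a different source).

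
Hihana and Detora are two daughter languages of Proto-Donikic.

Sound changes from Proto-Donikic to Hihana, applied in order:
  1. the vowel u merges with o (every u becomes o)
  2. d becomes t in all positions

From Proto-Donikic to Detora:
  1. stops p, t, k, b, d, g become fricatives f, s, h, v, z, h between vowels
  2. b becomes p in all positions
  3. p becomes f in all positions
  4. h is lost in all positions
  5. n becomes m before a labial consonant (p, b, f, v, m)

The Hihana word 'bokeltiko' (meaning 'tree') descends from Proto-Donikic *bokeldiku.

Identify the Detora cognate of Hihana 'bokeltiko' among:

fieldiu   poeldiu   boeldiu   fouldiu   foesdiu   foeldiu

foeldiu

Detora: *bokeldiku
  bokeldiku → boheldihu   [intervocalic lenition]
  boheldihu → poheldihu   [unconditioned shift]
  poheldihu → foheldihu   [unconditioned shift]
  foheldihu → foeldiu   [h-loss]
  foeldiu (rule 5 does not apply)
  giving Detora foeldiu.
Among the options, 'foeldiu' alone shows every Detora change applied in order.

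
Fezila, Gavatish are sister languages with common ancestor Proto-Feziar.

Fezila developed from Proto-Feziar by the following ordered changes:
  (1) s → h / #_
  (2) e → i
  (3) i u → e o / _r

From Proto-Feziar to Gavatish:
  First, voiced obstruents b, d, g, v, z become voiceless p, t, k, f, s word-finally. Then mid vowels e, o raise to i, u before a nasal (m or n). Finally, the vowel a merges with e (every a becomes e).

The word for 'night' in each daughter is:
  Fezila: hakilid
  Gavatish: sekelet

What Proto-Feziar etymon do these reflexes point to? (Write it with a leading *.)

Position 2: Fezila has a, Gavatish has e. Fezila preserves a here (none of its changes turn any other segment into a), so the proto-segment is *a.
Position 6: Fezila has i, Gavatish has e. Taking the neighbouring segments as reconstructed: Fezila i could go back to *e or *i; Gavatish e could go back to *a or *e — the one source consistent with every daughter is *e.
Position 1: Fezila has h, Gavatish has s. Taking the neighbouring segments as reconstructed: Fezila h could go back to *s or *h; Gavatish s can only go back to *s — the one source consistent with every daughter is *s.
This points to *sakeled. Verify forward in each daughter:
Fezila: *sakeled > hakeled > hakilid  (by debuccalisation, vowel merger)
Gavatish: *sakeled > sakelet > sekelet  (by final devoicing, vowel merger)
No other proto-form is consistent with every reflex, so the reconstruction is *sakeled.

*sakeled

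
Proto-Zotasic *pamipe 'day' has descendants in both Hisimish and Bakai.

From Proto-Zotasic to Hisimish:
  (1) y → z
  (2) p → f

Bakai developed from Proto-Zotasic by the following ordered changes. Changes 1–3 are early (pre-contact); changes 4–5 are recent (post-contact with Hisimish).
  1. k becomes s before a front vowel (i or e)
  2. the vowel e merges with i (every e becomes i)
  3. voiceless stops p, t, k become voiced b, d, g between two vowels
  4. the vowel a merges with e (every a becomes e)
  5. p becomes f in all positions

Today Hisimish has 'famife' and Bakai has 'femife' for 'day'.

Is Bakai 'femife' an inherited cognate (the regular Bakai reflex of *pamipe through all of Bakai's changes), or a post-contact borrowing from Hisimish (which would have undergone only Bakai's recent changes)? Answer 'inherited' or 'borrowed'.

borrowed

If inherited, *pamipe would pass through all of Bakai's changes:
Bakai: *pamipe
  pamipe (rule 1 does not apply)
  pamipe → pamipi   [vowel merger]
  pamipi → pamibi   [intervocalic voicing]
  pamibi → pemibi   [vowel merger]
  pemibi → femibi   [unconditioned shift]
  giving Bakai femibi.
If borrowed from Hisimish 'famife' after the early changes, it would undergo only the recent ones:
  rule 4 (vowel merger): famife → femife
  rule 5 (unconditioned shift): no change (femife)
  ⇒ as a loan: femife
Bakai 'femife' matches the loan outcome 'femife', not the inherited 'femibi' — it skipped the early Bakai changes, so it was borrowed from Hisimish.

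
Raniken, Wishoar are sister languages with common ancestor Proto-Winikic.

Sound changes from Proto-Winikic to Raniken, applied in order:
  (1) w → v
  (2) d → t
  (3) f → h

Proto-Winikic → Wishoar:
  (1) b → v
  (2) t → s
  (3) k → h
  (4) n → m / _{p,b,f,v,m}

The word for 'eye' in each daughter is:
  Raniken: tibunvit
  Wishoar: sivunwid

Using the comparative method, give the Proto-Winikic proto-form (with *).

*tibunwid

Position 3: Raniken has b, Wishoar has v. Raniken preserves b here (none of its changes turn any other segment into b), so the proto-segment is *b.
Position 8: Raniken has t, Wishoar has d. Wishoar preserves d here (none of its changes turn any other segment into d), so the proto-segment is *d.
Verify the candidate proto-form against each daughter:
Raniken: *tibunwid
  tibunwid → tibunvid   [unconditioned shift]
  tibunvid → tibunvit   [unconditioned shift]
  tibunvit (rule 3 does not apply)
  giving Raniken tibunvit.
Wishoar: start from *tibunwid.
  rule 1 (unconditioned shift): tibunwid → tivunwid
  rule 2 (unconditioned shift): tivunwid → sivunwid
  rule 3: no change — sivunwid
  rule 4: no change — sivunwid
  ⇒ Wishoar sivunwid
*tibunwid is the unique common source.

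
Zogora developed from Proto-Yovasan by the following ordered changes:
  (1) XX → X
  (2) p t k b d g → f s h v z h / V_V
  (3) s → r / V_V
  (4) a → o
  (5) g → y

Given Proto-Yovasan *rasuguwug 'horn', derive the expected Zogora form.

roruhuwuy

Zogora: *rasuguwug
  rasuguwug (rule 1 does not apply)
  rasuguwug → rasuhuwug   [intervocalic lenition]
  rasuhuwug → raruhuwug   [rhotacism]
  raruhuwug → roruhuwug   [vowel merger]
  roruhuwug → roruhuwuy   [unconditioned shift]
  giving Zogora roruhuwuy.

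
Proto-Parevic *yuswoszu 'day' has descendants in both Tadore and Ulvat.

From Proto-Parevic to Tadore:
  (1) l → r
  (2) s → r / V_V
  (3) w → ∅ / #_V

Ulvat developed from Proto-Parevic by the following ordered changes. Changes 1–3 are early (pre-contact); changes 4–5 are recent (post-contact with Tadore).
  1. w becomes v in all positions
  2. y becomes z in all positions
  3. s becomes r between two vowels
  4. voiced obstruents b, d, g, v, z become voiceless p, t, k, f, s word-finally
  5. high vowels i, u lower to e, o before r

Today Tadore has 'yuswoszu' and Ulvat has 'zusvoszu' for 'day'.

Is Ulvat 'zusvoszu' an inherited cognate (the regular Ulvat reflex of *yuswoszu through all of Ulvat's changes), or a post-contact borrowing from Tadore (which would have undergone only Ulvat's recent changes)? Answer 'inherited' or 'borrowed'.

If inherited, *yuswoszu would pass through all of Ulvat's changes:
Ulvat: *yuswoszu
  yuswoszu → yusvoszu   [unconditioned shift]
  yusvoszu → zusvoszu   [unconditioned shift]
  zusvoszu (rule 3 does not apply)
  zusvoszu (rule 4 does not apply)
  zusvoszu (rule 5 does not apply)
  giving Ulvat zusvoszu.
If borrowed from Tadore 'yuswoszu' after the early changes, it would undergo only the recent ones:
  rule 4 (final devoicing): no change (yuswoszu)
  rule 5 (pre-rhotic lowering): no change (yuswoszu)
  ⇒ as a loan: yuswoszu
Ulvat 'zusvoszu' matches the inherited outcome exactly, so it is an inherited cognate, not a loan.

inherited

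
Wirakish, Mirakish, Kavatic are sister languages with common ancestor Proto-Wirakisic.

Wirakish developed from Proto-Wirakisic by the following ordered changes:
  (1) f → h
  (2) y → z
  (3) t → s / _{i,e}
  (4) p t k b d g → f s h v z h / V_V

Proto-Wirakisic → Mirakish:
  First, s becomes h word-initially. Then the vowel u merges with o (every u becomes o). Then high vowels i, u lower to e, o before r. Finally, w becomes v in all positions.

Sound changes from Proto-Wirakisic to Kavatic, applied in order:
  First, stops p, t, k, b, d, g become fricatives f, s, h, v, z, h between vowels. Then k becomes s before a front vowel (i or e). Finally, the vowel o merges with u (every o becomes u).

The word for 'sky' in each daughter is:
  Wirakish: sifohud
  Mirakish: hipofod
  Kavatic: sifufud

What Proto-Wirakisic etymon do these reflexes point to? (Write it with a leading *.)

Position 5: Wirakish has h, Mirakish has f, Kavatic has f. Mirakish preserves f here (none of its changes turn any other segment into f), so the proto-segment is *f.
Position 3: Wirakish has f, Mirakish has p, Kavatic has f. Mirakish preserves p here (none of its changes turn any other segment into p), so the proto-segment is *p.
This points to *sipofud. Verify forward in each daughter:
Wirakish: start from *sipofud.
  rule 1 (unconditioned shift): sipofud → sipohud
  rule 2: no change — sipohud
  rule 3: no change — sipohud
  rule 4 (intervocalic lenition): sipohud → sifohud
  ⇒ Wirakish sifohud
Mirakish: start from *sipofud.
  rule 1 (debuccalisation): sipofud → hipofud
  rule 2 (vowel merger): hipofud → hipofod
  rule 3: no change — hipofod
  rule 4: no change — hipofod
  ⇒ Mirakish hipofod
Kavatic: start from *sipofud.
  rule 1 (intervocalic lenition): sipofud → sifofud
  rule 2: no change — sifofud
  rule 3 (vowel merger): sifofud → sifufud
  ⇒ Kavatic sifufud
*sipofud is the unique common source.

*sipofud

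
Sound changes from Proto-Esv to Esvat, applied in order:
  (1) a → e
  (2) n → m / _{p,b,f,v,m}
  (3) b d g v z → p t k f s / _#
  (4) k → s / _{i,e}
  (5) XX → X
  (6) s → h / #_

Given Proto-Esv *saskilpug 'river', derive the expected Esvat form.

hesilpuk

Esvat: *saskilpug
  saskilpug → seskilpug   [vowel merger]
  seskilpug (rule 2 does not apply)
  seskilpug → seskilpuk   [final devoicing]
  seskilpuk → sessilpuk   [palatalisation]
  sessilpuk → sesilpuk   [degemination]
  sesilpuk → hesilpuk   [debuccalisation]
  giving Esvat hesilpuk.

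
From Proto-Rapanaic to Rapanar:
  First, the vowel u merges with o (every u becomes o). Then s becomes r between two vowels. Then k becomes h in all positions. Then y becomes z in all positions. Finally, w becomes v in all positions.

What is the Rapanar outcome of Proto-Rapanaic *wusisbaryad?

Rapanar: *wusisbaryad
  wusisbaryad → wosisbaryad   [vowel merger]
  wosisbaryad → worisbaryad   [rhotacism]
  worisbaryad (rule 3 does not apply)
  worisbaryad → worisbarzad   [unconditioned shift]
  worisbarzad → vorisbarzad   [unconditioned shift]
  giving Rapanar vorisbarzad.

vorisbarzad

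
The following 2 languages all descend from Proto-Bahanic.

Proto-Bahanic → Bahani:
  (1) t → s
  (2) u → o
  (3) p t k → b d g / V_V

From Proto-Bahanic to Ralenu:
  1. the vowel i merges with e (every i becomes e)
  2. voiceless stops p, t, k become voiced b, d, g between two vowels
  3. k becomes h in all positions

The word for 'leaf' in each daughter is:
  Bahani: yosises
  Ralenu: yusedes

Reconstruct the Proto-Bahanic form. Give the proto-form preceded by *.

Position 5: Bahani has s, Ralenu has d. Taking the neighbouring segments as reconstructed: Bahani s could go back to *t or *s; Ralenu d could go back to *t or *d — the one source consistent with every daughter is *t.
Position 2: Bahani has o, Ralenu has u. Ralenu preserves u here (none of its changes turn any other segment into u), so the proto-segment is *u.
Position 4: Bahani has i, Ralenu has e. Bahani preserves i here (none of its changes turn any other segment into i), so the proto-segment is *i.
Verify the candidate proto-form against each daughter:
Bahani: *yusites > yusises > yosises  (by unconditioned shift, vowel merger)
Ralenu: *yusites > yusetes > yusedes  (by vowel merger, intervocalic voicing)
No other proto-form is consistent with every reflex, so the reconstruction is *yusites.

*yusites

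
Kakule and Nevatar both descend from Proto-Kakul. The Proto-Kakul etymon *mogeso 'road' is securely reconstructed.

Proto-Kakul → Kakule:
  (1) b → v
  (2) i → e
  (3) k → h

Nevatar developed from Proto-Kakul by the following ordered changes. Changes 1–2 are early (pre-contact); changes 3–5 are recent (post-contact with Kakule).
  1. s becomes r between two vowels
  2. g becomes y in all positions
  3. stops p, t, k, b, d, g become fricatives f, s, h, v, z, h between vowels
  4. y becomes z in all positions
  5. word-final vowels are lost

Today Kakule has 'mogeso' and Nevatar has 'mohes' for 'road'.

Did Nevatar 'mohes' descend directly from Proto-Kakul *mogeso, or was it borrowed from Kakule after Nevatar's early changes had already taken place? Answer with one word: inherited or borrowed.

borrowed

If inherited, *mogeso would pass through all of Nevatar's changes:
Nevatar: *mogeso > mogero > moyero > mozero > mozer  (by rhotacism, unconditioned shift, unconditioned shift, apocope)
If borrowed from Kakule 'mogeso' after the early changes, it would undergo only the recent ones:
  rule 3 (intervocalic lenition): mogeso → moheso
  rule 4 (unconditioned shift): no change (moheso)
  rule 5 (apocope): moheso → mohes
  ⇒ as a loan: mohes
Nevatar 'mohes' matches the loan outcome 'mohes', not the inherited 'mozer' — it skipped the early Nevatar changes, so it was borrowed from Kakule.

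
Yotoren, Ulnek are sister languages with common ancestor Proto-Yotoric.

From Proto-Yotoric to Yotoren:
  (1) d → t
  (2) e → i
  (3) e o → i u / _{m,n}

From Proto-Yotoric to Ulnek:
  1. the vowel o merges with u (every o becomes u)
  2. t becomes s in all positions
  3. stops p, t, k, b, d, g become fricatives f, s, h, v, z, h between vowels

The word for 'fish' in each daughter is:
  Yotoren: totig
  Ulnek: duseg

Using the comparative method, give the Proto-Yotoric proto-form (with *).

*doteg

Position 2: Yotoren has o, Ulnek has u. Yotoren preserves o here (none of its changes turn any other segment into o), so the proto-segment is *o.
Position 3: Yotoren has t, Ulnek has s. Taking the neighbouring segments as reconstructed: Yotoren t could go back to *t or *d; Ulnek s could go back to *t or *s — the one source consistent with every daughter is *t.
Verify the candidate proto-form against each daughter:
Yotoren: *doteg > toteg > totig  (by unconditioned shift, vowel merger)
Ulnek: start from *doteg.
  rule 1 (vowel merger): doteg → duteg
  rule 2 (unconditioned shift): duteg → duseg
  rule 3: no change — duseg
  ⇒ Ulnek duseg
No other proto-form is consistent with every reflex, so the reconstruction is *doteg.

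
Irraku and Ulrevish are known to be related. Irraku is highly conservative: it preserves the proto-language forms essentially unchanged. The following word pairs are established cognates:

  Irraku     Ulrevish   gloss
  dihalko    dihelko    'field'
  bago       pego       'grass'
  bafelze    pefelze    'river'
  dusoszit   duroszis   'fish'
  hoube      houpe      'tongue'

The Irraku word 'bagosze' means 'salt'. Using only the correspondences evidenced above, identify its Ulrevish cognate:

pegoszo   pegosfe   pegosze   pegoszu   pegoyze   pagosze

pegosze

bago ~ pego, bafelze ~ pefelze — Irraku b corresponds to Ulrevish p word-initially before a back vowel.
dihalko ~ dihelko, bago ~ pego — Irraku a corresponds to Ulrevish e after a consonant, before a consonant other than r, m, n, p, b, f, v.
Applying these to Irraku 'bagosze':
  bagosze → pagosze   (b→p word-initially before a back vowel)
  pagosze → pegosze   (a→e after a consonant, before a consonant other than r, m, n, p, b, f, v)
So the Ulrevish cognate is 'pegosze'.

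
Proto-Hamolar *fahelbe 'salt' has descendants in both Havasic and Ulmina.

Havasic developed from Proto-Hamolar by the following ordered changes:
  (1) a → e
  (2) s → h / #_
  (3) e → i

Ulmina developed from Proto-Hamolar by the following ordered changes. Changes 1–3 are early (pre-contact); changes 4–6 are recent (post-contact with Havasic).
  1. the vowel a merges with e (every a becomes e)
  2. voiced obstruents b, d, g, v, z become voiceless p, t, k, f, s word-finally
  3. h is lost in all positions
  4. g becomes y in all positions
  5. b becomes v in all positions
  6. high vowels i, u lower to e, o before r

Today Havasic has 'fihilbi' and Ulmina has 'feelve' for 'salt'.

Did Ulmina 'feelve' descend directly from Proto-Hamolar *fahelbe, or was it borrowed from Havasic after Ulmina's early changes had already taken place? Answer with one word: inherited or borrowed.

inherited

If inherited, *fahelbe would pass through all of Ulmina's changes:
Ulmina: start from *fahelbe.
  rule 1 (vowel merger): fahelbe → fehelbe
  rule 2: no change — fehelbe
  rule 3 (h-loss): fehelbe → feelbe
  rule 4: no change — feelbe
  rule 5 (unconditioned shift): feelbe → feelve
  rule 6: no change — feelve
  ⇒ Ulmina feelve
If borrowed from Havasic 'fihilbi' after the early changes, it would undergo only the recent ones:
  rule 4 (unconditioned shift): no change (fihilbi)
  rule 5 (unconditioned shift): fihilbi → fihilvi
  rule 6 (pre-rhotic lowering): no change (fihilvi)
  ⇒ as a loan: fihilvi
Ulmina 'feelve' matches the inherited outcome exactly, so it is an inherited cognate, not a loan.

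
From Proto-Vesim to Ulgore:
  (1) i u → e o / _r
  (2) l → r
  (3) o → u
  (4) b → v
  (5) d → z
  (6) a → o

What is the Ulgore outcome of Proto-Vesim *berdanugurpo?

verzonugurpu

Ulgore: start from *berdanugurpo.
  rule 1 (pre-rhotic lowering): berdanugurpo → berdanugorpo
  rule 2: no change — berdanugorpo
  rule 3 (vowel merger): berdanugorpo → berdanugurpu
  rule 4 (unconditioned shift): berdanugurpu → verdanugurpu
  rule 5 (unconditioned shift): verdanugurpu → verzanugurpu
  rule 6 (vowel merger): verzanugurpu → verzonugurpu
  ⇒ Ulgore verzonugurpu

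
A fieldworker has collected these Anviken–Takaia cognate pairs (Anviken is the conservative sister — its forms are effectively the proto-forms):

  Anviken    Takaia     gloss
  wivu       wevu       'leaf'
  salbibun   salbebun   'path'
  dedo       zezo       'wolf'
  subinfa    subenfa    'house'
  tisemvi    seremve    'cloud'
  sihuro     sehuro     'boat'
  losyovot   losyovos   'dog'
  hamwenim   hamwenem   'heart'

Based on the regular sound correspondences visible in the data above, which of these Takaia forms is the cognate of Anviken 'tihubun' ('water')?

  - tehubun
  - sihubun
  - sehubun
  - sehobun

sehubun

tisemvi ~ seremve — Anviken t corresponds to Takaia s word-initially before a front vowel.
tisemvi ~ seremve, sihuro ~ sehuro — Anviken i corresponds to Takaia e after a consonant, before a consonant other than r, m, n, p, b, f, v.
Applying these to Anviken 'tihubun':
  tihubun → sihubun   (t→s word-initially before a front vowel)
  sihubun → sehubun   (i→e after a consonant, before a consonant other than r, m, n, p, b, f, v)
So the Takaia cognate is 'sehubun'.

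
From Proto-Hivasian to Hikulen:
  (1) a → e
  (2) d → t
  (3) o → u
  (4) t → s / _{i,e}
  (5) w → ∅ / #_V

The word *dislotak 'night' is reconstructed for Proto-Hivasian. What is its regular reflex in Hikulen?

Hikulen: start from *dislotak.
  rule 1 (vowel merger): dislotak → dislotek
  rule 2 (unconditioned shift): dislotek → tislotek
  rule 3 (vowel merger): tislotek → tislutek
  rule 4 (palatalisation): tislutek → sislusek
  rule 5: no change — sislusek
  ⇒ Hikulen sislusek

sislusek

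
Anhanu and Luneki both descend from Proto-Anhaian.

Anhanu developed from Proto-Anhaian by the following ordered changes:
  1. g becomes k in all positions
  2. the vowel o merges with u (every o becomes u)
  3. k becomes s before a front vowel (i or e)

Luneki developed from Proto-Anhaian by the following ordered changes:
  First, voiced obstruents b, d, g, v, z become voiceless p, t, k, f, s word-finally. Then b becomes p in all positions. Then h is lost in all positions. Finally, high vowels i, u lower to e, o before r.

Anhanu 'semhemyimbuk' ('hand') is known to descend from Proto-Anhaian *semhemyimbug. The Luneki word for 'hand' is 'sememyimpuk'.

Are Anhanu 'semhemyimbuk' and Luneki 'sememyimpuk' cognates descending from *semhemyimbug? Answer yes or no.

Derive the expected Luneki reflex of *semhemyimbug:
Luneki: start from *semhemyimbug.
  rule 1 (final devoicing): semhemyimbug → semhemyimbuk
  rule 2 (unconditioned shift): semhemyimbuk → semhemyimpuk
  rule 3 (h-loss): semhemyimpuk → sememyimpuk
  rule 4: no change — sememyimpuk
  ⇒ Luneki sememyimpuk
Luneki 'sememyimpuk' matches the regular reflex exactly, so the pair is cognate.

yes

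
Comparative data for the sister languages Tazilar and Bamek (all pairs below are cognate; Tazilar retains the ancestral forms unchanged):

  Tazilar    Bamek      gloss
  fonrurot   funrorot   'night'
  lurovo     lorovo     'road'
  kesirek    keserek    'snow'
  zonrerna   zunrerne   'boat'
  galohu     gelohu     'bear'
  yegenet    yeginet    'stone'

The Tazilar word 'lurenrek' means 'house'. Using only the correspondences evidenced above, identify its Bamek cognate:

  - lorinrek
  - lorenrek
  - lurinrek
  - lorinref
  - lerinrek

lorinrek

fonrurot ~ funrorot, lurovo ~ lorovo — Tazilar u corresponds to Bamek o after a consonant, before r.
yegenet ~ yeginet — Tazilar e corresponds to Bamek i after a consonant, before a nasal.
Applying these to Tazilar 'lurenrek':
  lurenrek → lorenrek   (u→o after a consonant, before r)
  lorenrek → lorinrek   (e→i after a consonant, before a nasal)
So the Bamek cognate is 'lorinrek'.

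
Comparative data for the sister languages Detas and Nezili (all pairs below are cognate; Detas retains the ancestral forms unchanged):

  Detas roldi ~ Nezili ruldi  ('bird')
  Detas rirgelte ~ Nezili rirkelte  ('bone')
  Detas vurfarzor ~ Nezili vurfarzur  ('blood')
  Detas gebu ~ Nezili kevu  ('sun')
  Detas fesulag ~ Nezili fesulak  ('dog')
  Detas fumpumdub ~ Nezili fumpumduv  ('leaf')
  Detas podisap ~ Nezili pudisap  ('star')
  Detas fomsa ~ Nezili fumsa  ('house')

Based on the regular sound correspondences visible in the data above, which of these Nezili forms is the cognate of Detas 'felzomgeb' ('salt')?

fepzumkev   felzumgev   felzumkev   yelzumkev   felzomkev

felzumkev

fomsa ~ fumsa — Detas o corresponds to Nezili u after a consonant, before a nasal.
rirgelte ~ rirkelte — Detas g corresponds to Nezili k after a consonant, before a front vowel.
fumpumdub ~ fumpumduv — Detas b corresponds to Nezili v word-finally.
Applying these to Detas 'felzomgeb':
  felzomgeb → felzumgeb   (o→u after a consonant, before a nasal)
  felzumgeb → felzumkeb   (g→k after a consonant, before a front vowel)
  felzumkeb → felzumkev   (b→v word-finally)
So the Nezili cognate is 'felzumkev'.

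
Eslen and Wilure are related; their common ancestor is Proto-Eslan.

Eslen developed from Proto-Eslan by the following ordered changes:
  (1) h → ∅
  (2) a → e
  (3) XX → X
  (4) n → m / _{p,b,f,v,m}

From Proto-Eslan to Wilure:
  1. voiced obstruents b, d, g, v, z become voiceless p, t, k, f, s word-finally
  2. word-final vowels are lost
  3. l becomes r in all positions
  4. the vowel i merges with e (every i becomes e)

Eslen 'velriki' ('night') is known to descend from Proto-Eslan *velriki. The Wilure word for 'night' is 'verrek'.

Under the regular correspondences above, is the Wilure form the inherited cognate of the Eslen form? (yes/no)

Derive the expected Wilure reflex of *velriki:
Wilure: *velriki > velrik > verrik > verrek  (by apocope, unconditioned shift, vowel merger)
Wilure 'verrek' matches the regular reflex exactly, so the pair is cognate.

yes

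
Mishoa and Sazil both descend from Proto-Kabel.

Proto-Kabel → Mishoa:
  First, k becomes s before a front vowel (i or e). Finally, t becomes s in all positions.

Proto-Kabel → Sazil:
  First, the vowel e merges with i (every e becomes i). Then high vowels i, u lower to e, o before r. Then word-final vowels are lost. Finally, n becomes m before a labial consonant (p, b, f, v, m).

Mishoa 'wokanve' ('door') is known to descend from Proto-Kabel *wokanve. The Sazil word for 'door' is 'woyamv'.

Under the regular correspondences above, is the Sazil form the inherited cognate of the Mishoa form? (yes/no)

Derive the expected Sazil reflex of *wokanve:
Sazil: *wokanve
  wokanve → wokanvi   [vowel merger]
  wokanvi (rule 2 does not apply)
  wokanvi → wokanv   [apocope]
  wokanv → wokamv   [nasal place assimilation]
  giving Sazil wokamv.
The regular Sazil reflex would be 'wokamv', but the attested form is 'woyamv'. The correspondence is irregular, so they are not cognates (the Sazil form has a different source).

no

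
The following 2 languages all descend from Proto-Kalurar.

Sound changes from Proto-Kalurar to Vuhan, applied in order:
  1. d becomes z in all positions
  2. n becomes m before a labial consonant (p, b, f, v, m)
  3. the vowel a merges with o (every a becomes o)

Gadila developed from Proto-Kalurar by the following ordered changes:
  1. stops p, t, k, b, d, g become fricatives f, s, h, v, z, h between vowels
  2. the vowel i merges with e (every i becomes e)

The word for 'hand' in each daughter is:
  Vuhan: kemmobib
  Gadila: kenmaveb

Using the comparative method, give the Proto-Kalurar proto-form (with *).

Position 5: Vuhan has o, Gadila has a. Gadila preserves a here (none of its changes turn any other segment into a), so the proto-segment is *a.
Position 7: Vuhan has i, Gadila has e. Vuhan preserves i here (none of its changes turn any other segment into i), so the proto-segment is *i.
Position 3: Vuhan has m, Gadila has n. Gadila preserves n here (none of its changes turn any other segment into n), so the proto-segment is *n.
Continuing position by position gives *kenmabib; check it forward:
Vuhan: start from *kenmabib.
  rule 1: no change — kenmabib
  rule 2 (nasal place assimilation): kenmabib → kemmabib
  rule 3 (vowel merger): kemmabib → kemmobib
  ⇒ Vuhan kemmobib
Gadila: *kenmabib > kenmavib > kenmaveb  (by intervocalic lenition, vowel merger)
Only *kenmabib yields all of Vuhan kemmobib, Gadila kenmaveb.

*kenmabib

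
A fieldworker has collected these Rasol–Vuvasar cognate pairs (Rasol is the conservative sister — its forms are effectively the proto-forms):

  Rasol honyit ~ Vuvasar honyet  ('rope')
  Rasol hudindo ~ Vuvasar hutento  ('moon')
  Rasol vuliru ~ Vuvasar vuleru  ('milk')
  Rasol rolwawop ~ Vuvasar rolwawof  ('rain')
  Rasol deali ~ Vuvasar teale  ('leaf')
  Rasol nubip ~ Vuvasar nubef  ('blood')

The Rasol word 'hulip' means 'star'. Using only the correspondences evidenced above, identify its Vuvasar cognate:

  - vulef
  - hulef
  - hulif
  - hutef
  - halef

hulef

nubip ~ nubef — Rasol i corresponds to Vuvasar e after a consonant, before a labial obstruent.
rolwawop ~ rolwawof, nubip ~ nubef — Rasol p corresponds to Vuvasar f word-finally.
Applying these to Rasol 'hulip':
  hulip → hulep   (i→e after a consonant, before a labial obstruent)
  hulep → hulef   (p→f word-finally)
So the Vuvasar cognate is 'hulef'.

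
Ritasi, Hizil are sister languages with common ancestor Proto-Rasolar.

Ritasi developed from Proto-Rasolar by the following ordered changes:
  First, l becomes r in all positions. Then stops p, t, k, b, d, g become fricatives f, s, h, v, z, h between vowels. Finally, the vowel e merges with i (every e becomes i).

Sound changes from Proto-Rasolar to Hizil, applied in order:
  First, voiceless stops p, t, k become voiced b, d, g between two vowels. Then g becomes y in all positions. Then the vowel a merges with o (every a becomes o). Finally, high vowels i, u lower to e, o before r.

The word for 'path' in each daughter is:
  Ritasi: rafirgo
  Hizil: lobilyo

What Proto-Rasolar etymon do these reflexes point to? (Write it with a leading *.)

Position 6: Ritasi has g, Hizil has y. Ritasi preserves g here (none of its changes turn any other segment into g), so the proto-segment is *g.
Position 3: Ritasi has f, Hizil has b. Taking the neighbouring segments as reconstructed: Ritasi f could go back to *p or *f; Hizil b could go back to *p or *b — the one source consistent with every daughter is *p.
Position 5: Ritasi has r, Hizil has l. Hizil preserves l here (none of its changes turn any other segment into l), so the proto-segment is *l.
Continuing position by position gives *lapilgo; check it forward:
Ritasi: start from *lapilgo.
  rule 1 (unconditioned shift): lapilgo → rapirgo
  rule 2 (intervocalic lenition): rapirgo → rafirgo
  rule 3: no change — rafirgo
  ⇒ Ritasi rafirgo
Hizil: start from *lapilgo.
  rule 1 (intervocalic voicing): lapilgo → labilgo
  rule 2 (unconditioned shift): labilgo → labilyo
  rule 3 (vowel merger): labilyo → lobilyo
  rule 4: no change — lobilyo
  ⇒ Hizil lobilyo
No other proto-form is consistent with every reflex, so the reconstruction is *lapilgo.

*lapilgo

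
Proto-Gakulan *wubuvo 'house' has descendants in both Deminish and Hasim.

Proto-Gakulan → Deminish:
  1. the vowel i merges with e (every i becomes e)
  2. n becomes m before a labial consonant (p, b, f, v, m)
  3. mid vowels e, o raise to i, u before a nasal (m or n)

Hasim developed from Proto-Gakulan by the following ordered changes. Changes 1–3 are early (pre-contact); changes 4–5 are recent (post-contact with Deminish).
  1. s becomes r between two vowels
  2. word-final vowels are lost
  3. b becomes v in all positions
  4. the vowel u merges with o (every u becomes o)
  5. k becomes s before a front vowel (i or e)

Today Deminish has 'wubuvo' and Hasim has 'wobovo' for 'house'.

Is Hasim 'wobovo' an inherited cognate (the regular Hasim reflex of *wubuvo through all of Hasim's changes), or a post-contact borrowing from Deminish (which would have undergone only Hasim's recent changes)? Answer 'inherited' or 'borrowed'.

If inherited, *wubuvo would pass through all of Hasim's changes:
Hasim: *wubuvo > wubuv > wuvuv > wovov  (by apocope, unconditioned shift, vowel merger)
If borrowed from Deminish 'wubuvo' after the early changes, it would undergo only the recent ones:
  rule 4 (vowel merger): wubuvo → wobovo
  rule 5 (palatalisation): no change (wobovo)
  ⇒ as a loan: wobovo
Hasim 'wobovo' matches the loan outcome 'wobovo', not the inherited 'wovov' — it skipped the early Hasim changes, so it was borrowed from Deminish.

borrowed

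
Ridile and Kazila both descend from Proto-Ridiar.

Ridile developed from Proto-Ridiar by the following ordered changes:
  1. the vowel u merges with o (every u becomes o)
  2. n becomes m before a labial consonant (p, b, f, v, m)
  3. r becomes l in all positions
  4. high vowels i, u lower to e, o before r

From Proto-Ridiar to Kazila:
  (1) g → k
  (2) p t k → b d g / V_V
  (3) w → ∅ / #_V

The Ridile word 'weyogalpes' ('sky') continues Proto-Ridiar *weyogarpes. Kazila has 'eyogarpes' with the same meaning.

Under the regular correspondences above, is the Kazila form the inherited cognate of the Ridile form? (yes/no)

yes

Derive the expected Kazila reflex of *weyogarpes:
Kazila: start from *weyogarpes.
  rule 1 (unconditioned shift): weyogarpes → weyokarpes
  rule 2 (intervocalic voicing): weyokarpes → weyogarpes
  rule 3 (glide loss): weyogarpes → eyogarpes
  ⇒ Kazila eyogarpes
Kazila 'eyogarpes' matches the regular reflex exactly, so the pair is cognate.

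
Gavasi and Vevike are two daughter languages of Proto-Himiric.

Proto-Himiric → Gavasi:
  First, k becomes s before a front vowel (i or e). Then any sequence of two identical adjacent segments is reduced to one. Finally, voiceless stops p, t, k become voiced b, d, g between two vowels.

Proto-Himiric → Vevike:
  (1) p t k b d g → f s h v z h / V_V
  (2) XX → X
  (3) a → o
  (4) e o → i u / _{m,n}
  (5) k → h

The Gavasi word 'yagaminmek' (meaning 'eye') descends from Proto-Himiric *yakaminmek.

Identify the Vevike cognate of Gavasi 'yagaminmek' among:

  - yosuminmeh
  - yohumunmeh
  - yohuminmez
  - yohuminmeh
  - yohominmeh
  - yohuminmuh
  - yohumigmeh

Vevike: start from *yakaminmek.
  rule 1 (intervocalic lenition): yakaminmek → yahaminmek
  rule 2: no change — yahaminmek
  rule 3 (vowel merger): yahaminmek → yohominmek
  rule 4 (pre-nasal raising): yohominmek → yohuminmek
  rule 5 (unconditioned shift): yohuminmek → yohuminmeh
  ⇒ Vevike yohuminmeh
Only 'yohuminmeh' matches the regular Vevike development of *yakaminmek.

yohuminmeh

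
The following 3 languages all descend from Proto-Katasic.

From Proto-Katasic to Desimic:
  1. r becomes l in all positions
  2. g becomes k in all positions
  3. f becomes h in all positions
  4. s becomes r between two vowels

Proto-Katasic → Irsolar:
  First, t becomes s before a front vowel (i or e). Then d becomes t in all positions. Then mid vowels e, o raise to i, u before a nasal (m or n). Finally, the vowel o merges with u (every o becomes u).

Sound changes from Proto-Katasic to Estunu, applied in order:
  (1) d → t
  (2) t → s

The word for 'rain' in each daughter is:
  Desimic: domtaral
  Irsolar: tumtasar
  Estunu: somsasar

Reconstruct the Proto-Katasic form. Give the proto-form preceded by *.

*domtasar

Position 8: Desimic has l, Irsolar has r, Estunu has r. Irsolar preserves r here (none of its changes turn any other segment into r), so the proto-segment is *r.
Position 2: Desimic has o, Irsolar has u, Estunu has o. Desimic preserves o here (none of its changes turn any other segment into o), so the proto-segment is *o.
Position 4: Desimic has t, Irsolar has t, Estunu has s. Desimic preserves t here (none of its changes turn any other segment into t), so the proto-segment is *t.
This points to *domtasar. Verify forward in each daughter:
Desimic: *domtasar > domtasal > domtaral  (by unconditioned shift, rhotacism)
Irsolar: start from *domtasar.
  rule 1: no change — domtasar
  rule 2 (unconditioned shift): domtasar → tomtasar
  rule 3 (pre-nasal raising): tomtasar → tumtasar
  rule 4: no change — tumtasar
  ⇒ Irsolar tumtasar
Estunu: *domtasar > tomtasar > somsasar  (by unconditioned shift, unconditioned shift)
*domtasar is the unique common source.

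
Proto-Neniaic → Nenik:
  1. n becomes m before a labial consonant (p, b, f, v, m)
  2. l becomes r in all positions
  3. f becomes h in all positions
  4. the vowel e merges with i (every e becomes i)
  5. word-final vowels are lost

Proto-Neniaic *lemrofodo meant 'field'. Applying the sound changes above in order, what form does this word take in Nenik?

rimrohod

Nenik: start from *lemrofodo.
  rule 1: no change — lemrofodo
  rule 2 (unconditioned shift): lemrofodo → remrofodo
  rule 3 (unconditioned shift): remrofodo → remrohodo
  rule 4 (vowel merger): remrohodo → rimrohodo
  rule 5 (apocope): rimrohodo → rimrohod
  ⇒ Nenik rimrohod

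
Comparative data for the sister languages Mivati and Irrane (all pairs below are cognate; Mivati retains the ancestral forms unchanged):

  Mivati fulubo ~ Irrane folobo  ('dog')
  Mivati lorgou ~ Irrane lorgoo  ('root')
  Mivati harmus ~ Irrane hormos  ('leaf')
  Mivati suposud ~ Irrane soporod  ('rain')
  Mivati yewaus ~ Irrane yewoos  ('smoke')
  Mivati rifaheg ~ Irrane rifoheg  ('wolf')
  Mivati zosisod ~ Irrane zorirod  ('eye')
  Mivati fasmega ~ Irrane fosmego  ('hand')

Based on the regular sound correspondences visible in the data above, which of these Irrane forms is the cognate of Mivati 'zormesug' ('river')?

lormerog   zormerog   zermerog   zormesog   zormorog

suposud ~ soporod — Mivati s corresponds to Irrane r between vowels (before a back vowel).
fulubo ~ folobo, harmus ~ hormos — Mivati u corresponds to Irrane o after a consonant, before a consonant other than r, m, n, p, b, f, v.
Applying these to Mivati 'zormesug':
  zormesug → zormerug   (s→r between vowels (before a back vowel))
  zormerug → zormerog   (u→o after a consonant, before a consonant other than r, m, n, p, b, f, v)
So the Irrane cognate is 'zormerog'.

zormerog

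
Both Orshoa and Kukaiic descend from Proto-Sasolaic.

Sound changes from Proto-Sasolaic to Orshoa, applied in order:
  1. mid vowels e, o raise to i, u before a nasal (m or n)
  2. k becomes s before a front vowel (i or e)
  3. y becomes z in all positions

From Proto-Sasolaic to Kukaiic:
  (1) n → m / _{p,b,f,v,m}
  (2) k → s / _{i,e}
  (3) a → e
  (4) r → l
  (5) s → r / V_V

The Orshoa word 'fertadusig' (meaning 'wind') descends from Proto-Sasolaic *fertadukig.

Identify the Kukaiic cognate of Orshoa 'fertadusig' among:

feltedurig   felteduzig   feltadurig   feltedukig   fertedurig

Kukaiic: *fertadukig > fertadusig > fertedusig > feltedusig > feltedurig  (by palatalisation, vowel merger, unconditioned shift, rhotacism)
The other candidates each miss or misapply at least one Kukaiic change.

feltedurig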